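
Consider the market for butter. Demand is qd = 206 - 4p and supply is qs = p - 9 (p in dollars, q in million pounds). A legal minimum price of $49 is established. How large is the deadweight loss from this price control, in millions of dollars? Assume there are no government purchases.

In a free market, 206 - 4p = p - 9 gives the equilibrium p* = 43, q* = 34.
Because the floor (49) lies above the market-clearing price, it is binding.
At p = 49: qd = 206 - 4·49 = 10 and qs = 49 - 9 = 40.
Quantity traded falls to 10. At q = 10 the demand price is (206 - 10)/4 = 49 and the supply price is 9 + 10 = 19.
Deadweight loss = ½ · (49 - 19) · (34 - 10) = ½ · 30 · 24 = 360.

360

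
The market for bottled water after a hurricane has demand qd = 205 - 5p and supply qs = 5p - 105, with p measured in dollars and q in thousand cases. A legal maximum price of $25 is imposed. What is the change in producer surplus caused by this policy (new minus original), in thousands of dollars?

Equilibrium: 205 - 5p = 5p - 105, so 310 = 10p and p* = 31, q* = 50.
Since 25 < 31, the ceiling is binding.
At p = 25: qd = 205 - 5·25 = 80 and qs = 5·25 - 105 = 20.
Producer surplus without the control is ½ · (31 - 21) · 50 = 250.
With the ceiling, producers sell 20 units at 25, so PS = ½ · (25 - 21) · 20 = 40.
Change in producer surplus = 40 - 250 = -210.

-210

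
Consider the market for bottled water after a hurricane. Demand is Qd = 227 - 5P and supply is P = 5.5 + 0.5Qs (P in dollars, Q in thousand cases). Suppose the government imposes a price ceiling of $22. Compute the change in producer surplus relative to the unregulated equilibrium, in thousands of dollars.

-540

Rearranging supply gives Qs = 2P - 11. Equilibrium: 227 - 5P = 2P - 11, so 238 = 7P and P* = 34, Q* = 57.
Since 22 < 34, the ceiling is binding.
At P = 22: Qd = 227 - 5·22 = 117 and Qs = 2·22 - 11 = 33.
Producer surplus without the control is ½ · (34 - 5.5) · 57 = 812.25.
With the ceiling, producers sell 33 units at 22, so PS = ½ · (22 - 5.5) · 33 = 272.25.
Change in producer surplus = 272.25 - 812.25 = -540.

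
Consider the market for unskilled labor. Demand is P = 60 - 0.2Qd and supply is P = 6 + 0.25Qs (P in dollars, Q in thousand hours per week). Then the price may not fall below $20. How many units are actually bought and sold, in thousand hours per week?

120

Rearranging demand gives Qd = 300 - 5P; rearranging supply gives Qs = 4P - 24. Setting quantity demanded equal to quantity supplied, 300 - 5P = 4P - 24, gives P* = 36 and Q* = 120.
Since 20 is below P* = 36, the floor does not bind and the free-market outcome prevails.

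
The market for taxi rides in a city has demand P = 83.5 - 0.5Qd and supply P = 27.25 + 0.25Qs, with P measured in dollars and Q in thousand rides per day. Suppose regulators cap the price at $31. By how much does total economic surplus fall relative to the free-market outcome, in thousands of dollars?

1350

Rearranging demand gives Qd = 167 - 2P; rearranging supply gives Qs = 4P - 109. Setting quantity demanded equal to quantity supplied, 167 - 2P = 4P - 109, gives P* = 46 and Q* = 75.
Because the ceiling (31) lies below the market-clearing price, it is binding.
At P = 31: Qd = 167 - 2·31 = 105 and Qs = 4·31 - 109 = 15.
Quantity traded falls to 15. At Q = 15 the demand price is (167 - 15)/2 = 76 and the supply price is (109 + 15)/4 = 31.
Deadweight loss = ½ · (76 - 31) · (75 - 15) = ½ · 45 · 60 = 1350.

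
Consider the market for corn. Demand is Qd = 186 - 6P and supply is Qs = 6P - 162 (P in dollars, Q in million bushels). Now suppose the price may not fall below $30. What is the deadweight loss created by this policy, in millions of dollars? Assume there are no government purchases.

Equilibrium: 186 - 6P = 6P - 162, so 348 = 12P and P* = 29, Q* = 12.
Since 30 > 29, the floor is binding.
At P = 30: Qd = 186 - 6·30 = 6 and Qs = 6·30 - 162 = 18.
Quantity traded falls to 6. At Q = 6 the demand price is (186 - 6)/6 = 30 and the supply price is (162 + 6)/6 = 28.
Deadweight loss = ½ · (30 - 28) · (12 - 6) = ½ · 2 · 6 = 6.

6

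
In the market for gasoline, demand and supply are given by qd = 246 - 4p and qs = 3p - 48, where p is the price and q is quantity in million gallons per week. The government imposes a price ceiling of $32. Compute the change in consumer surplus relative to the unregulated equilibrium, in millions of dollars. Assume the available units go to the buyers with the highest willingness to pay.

367.5

Without the control the market clears where 246 - 4p = 3p - 48, i.e. p* = 42 and q* = 78.
Because the ceiling (32) lies below the market-clearing price, it is binding.
At p = 32: qd = 246 - 4·32 = 118 and qs = 3·32 - 48 = 48.
Consumer surplus without the control is ½ · (61.5 - 42) · 78 = 760.5.
With the ceiling, 48 units are sold at 32 (assume they go to the highest-value buyers). The demand price at q = 48 is 49.5, so CS = ½ · [(61.5 - 32) + (49.5 - 32)] · 48 = 1128.
Change in consumer surplus = 1128 - 760.5 = 367.5.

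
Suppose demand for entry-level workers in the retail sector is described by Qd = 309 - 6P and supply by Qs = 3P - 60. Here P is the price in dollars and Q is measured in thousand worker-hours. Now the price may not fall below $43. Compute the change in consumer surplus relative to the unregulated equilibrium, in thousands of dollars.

-114

Without the control the market clears where 309 - 6P = 3P - 60, i.e. P* = 41 and Q* = 63.
The floor of 43 is above the equilibrium price 41, so it binds.
At P = 43: Qd = 309 - 6·43 = 51 and Qs = 3·43 - 60 = 69.
Consumer surplus without the control is ½ · (51.5 - 41) · 63 = 330.75.
With the floor, consumers buy 51 units at 43, so CS = ½ · (51.5 - 43) · 51 = 216.75.
Change in consumer surplus = 216.75 - 330.75 = -114.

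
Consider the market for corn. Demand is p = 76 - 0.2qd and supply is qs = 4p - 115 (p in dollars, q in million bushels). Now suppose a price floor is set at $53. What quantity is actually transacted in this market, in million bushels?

Rearranging demand gives qd = 380 - 5p. Setting quantity demanded equal to quantity supplied, 380 - 5p = 4p - 115, gives p* = 55 and q* = 105.
Since 53 is below p* = 55, the floor does not bind and the free-market outcome prevails.

105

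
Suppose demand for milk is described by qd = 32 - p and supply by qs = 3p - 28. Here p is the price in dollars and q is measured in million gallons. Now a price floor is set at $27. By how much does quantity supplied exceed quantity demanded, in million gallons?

In a free market, 32 - p = 3p - 28 gives the equilibrium p* = 15, q* = 17.
Because the floor (27) lies above the market-clearing price, it is binding.
At p = 27: qd = 32 - 27 = 5 and qs = 3·27 - 28 = 53.
Surplus = qs - qd = 53 - 5 = 48.

48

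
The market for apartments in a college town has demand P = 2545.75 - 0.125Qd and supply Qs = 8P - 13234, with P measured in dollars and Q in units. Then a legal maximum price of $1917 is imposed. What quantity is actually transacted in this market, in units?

2102

Rearranging demand gives Qd = 20366 - 8P. Setting quantity demanded equal to quantity supplied, 20366 - 8P = 8P - 13234, gives P* = 2100 and Q* = 3566.
The ceiling of 1917 is below the equilibrium price 2100, so it binds.
At P = 1917: Qd = 20366 - 8·1917 = 5030 and Qs = 8·1917 - 13234 = 2102.
The quantity actually transacted is the short side, supply: 2102.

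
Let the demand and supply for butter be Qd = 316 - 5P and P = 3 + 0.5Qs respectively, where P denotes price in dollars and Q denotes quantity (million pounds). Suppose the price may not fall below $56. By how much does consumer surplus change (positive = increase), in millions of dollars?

-610

Rearranging supply gives Qs = 2P - 6. Equilibrium: 316 - 5P = 2P - 6, so 322 = 7P and P* = 46, Q* = 86.
Since 56 > 46, the floor is binding.
At P = 56: Qd = 316 - 5·56 = 36 and Qs = 2·56 - 6 = 106.
Consumer surplus without the control is ½ · (63.2 - 46) · 86 = 739.6.
With the floor, consumers buy 36 units at 56, so CS = ½ · (63.2 - 56) · 36 = 129.6.
Change in consumer surplus = 129.6 - 739.6 = -610.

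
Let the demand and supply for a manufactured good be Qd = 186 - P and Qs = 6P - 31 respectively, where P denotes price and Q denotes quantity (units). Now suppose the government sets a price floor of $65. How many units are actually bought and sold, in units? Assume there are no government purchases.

121

Without the control the market clears where 186 - P = 6P - 31, i.e. P* = 31 and Q* = 155.
The floor of 65 is above the equilibrium price 31, so it binds.
At P = 65: Qd = 186 - 65 = 121 and Qs = 6·65 - 31 = 359.
The quantity actually transacted is the short side, demand: 121.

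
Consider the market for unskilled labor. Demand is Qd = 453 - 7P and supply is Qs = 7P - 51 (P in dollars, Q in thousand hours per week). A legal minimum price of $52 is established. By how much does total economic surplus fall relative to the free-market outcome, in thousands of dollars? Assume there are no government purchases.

Setting quantity demanded equal to quantity supplied, 453 - 7P = 7P - 51, gives P* = 36 and Q* = 201.
Since 52 > 36, the floor is binding.
At P = 52: Qd = 453 - 7·52 = 89 and Qs = 7·52 - 51 = 313.
Quantity traded falls to 89. At Q = 89 the demand price is (453 - 89)/7 = 52 and the supply price is (51 + 89)/7 = 20.
Deadweight loss = ½ · (52 - 20) · (201 - 89) = ½ · 32 · 112 = 1792.

1792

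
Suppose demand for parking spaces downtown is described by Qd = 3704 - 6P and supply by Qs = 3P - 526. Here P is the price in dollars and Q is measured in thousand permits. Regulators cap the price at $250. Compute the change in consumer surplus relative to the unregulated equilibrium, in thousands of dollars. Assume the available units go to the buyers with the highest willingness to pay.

Setting quantity demanded equal to quantity supplied, 3704 - 6P = 3P - 526, gives P* = 470 and Q* = 884.
Because the ceiling (250) lies below the market-clearing price, it is binding.
At P = 250: Qd = 3704 - 6·250 = 2204 and Qs = 3·250 - 526 = 224.
Consumer surplus without the control is ½ · (1852/3 - 470) · 884 = 195364/3.
With the ceiling, 224 units are sold at 250 (assume they go to the highest-value buyers). The demand price at Q = 224 is 580, so CS = ½ · [(1852/3 - 250) + (580 - 250)] · 224 = 234304/3.
Change in consumer surplus = 234304/3 - 195364/3 = 12980.

12980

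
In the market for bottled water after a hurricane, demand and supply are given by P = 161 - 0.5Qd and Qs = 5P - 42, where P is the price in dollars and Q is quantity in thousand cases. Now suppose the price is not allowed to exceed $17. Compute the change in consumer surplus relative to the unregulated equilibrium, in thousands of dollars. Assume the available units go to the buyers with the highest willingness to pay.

Rearranging demand gives Qd = 322 - 2P. In a free market, 322 - 2P = 5P - 42 gives the equilibrium P* = 52, Q* = 218.
The ceiling of 17 is below the equilibrium price 52, so it binds.
At P = 17: Qd = 322 - 2·17 = 288 and Qs = 5·17 - 42 = 43.
Consumer surplus without the control is ½ · (161 - 52) · 218 = 11881.
With the ceiling, 43 units are sold at 17 (assume they go to the highest-value buyers). The demand price at Q = 43 is 139.5, so CS = ½ · [(161 - 17) + (139.5 - 17)] · 43 = 5729.75.
Change in consumer surplus = 5729.75 - 11881 = -6151.25.

-6151.25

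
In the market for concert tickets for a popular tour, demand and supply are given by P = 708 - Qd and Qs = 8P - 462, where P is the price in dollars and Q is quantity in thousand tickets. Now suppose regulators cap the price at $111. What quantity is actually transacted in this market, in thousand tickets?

426

Rearranging demand gives Qd = 708 - P. In a free market, 708 - P = 8P - 462 gives the equilibrium P* = 130, Q* = 578.
The ceiling of 111 is below the equilibrium price 130, so it binds.
At P = 111: Qd = 708 - 111 = 597 and Qs = 8·111 - 462 = 426.
The quantity actually transacted is the short side, supply: 426.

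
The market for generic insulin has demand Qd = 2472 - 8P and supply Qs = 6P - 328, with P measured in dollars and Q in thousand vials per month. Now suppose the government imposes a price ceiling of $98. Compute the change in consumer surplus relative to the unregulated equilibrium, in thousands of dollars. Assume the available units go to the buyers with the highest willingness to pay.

3111

Equilibrium: 2472 - 8P = 6P - 328, so 2800 = 14P and P* = 200, Q* = 872.
The ceiling of 98 is below the equilibrium price 200, so it binds.
At P = 98: Qd = 2472 - 8·98 = 1688 and Qs = 6·98 - 328 = 260.
Consumer surplus without the control is ½ · (309 - 200) · 872 = 47524.
With the ceiling, 260 units are sold at 98 (assume they go to the highest-value buyers). The demand price at Q = 260 is 276.5, so CS = ½ · [(309 - 98) + (276.5 - 98)] · 260 = 50635.
Change in consumer surplus = 50635 - 47524 = 3111.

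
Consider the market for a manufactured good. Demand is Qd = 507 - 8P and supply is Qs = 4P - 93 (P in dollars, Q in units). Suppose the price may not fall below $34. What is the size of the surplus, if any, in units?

Setting quantity demanded equal to quantity supplied, 507 - 8P = 4P - 93, gives P* = 50 and Q* = 107.
Since 34 is below P* = 50, the floor does not bind and the free-market outcome prevails.
Since the control does not bind, there is no surplus.

0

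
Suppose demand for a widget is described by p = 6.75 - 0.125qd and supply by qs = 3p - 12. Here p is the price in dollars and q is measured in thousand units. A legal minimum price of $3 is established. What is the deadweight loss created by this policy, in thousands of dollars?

0

Rearranging demand gives qd = 54 - 8p. Without the control the market clears where 54 - 8p = 3p - 12, i.e. p* = 6 and q* = 6.
The floor of 3 is below the equilibrium price 6, so it is not binding; the market clears at p* = 6, q* = 6.
Since the control does not bind, no trades are prevented and deadweight loss is zero.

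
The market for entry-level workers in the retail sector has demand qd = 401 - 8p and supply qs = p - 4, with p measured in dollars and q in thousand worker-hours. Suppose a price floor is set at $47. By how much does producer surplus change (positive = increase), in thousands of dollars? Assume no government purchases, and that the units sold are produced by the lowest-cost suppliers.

Setting quantity demanded equal to quantity supplied, 401 - 8p = p - 4, gives p* = 45 and q* = 41.
Because the floor (47) lies above the market-clearing price, it is binding.
At p = 47: qd = 401 - 8·47 = 25 and qs = 47 - 4 = 43.
Producer surplus without the control is ½ · (45 - 4) · 41 = 840.5.
With the floor, 25 units are sold at 47. The supply price at q = 25 is 29, so PS = ½ · [(47 - 4) + (47 - 29)] · 25 = 762.5.
Change in producer surplus = 762.5 - 840.5 = -78.

-78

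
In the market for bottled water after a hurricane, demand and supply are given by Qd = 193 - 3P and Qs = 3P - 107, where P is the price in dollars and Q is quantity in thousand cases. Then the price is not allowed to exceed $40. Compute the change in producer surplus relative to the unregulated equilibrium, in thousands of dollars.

Without the control the market clears where 193 - 3P = 3P - 107, i.e. P* = 50 and Q* = 43.
Since 40 < 50, the ceiling is binding.
At P = 40: Qd = 193 - 3·40 = 73 and Qs = 3·40 - 107 = 13.
Producer surplus without the control is ½ · (50 - 107/3) · 43 = 1849/6.
With the ceiling, producers sell 13 units at 40, so PS = ½ · (40 - 107/3) · 13 = 169/6.
Change in producer surplus = 169/6 - 1849/6 = -280.

-280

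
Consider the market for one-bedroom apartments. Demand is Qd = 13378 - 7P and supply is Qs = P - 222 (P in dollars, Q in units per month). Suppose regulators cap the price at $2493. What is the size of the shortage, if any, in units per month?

Without the control the market clears where 13378 - 7P = P - 222, i.e. P* = 1700 and Q* = 1478.
Since 2493 is above P* = 1700, the ceiling does not bind and the free-market outcome prevails.
Since the control does not bind, there is no shortage.

0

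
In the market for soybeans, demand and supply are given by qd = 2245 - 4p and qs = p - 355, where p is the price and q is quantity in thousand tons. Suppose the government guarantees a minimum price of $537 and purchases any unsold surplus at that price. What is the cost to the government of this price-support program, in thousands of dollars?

Equilibrium: 2245 - 4p = p - 355, so 2600 = 5p and p* = 520, q* = 165.
Since 537 > 520, the floor is binding.
At p = 537: qd = 2245 - 4·537 = 97 and qs = 537 - 355 = 182.
Surplus = qs - qd = 85.
Government expenditure = surplus × support price = 85 × 537 = 45645.

45645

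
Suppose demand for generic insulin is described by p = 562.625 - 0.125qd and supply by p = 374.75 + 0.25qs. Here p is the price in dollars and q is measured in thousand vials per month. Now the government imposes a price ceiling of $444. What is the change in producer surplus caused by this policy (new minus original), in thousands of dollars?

-21784

Rearranging demand gives qd = 4501 - 8p; rearranging supply gives qs = 4p - 1499. Without the control the market clears where 4501 - 8p = 4p - 1499, i.e. p* = 500 and q* = 501.
Because the ceiling (444) lies below the market-clearing price, it is binding.
At p = 444: qd = 4501 - 8·444 = 949 and qs = 4·444 - 1499 = 277.
Producer surplus without the control is ½ · (500 - 374.75) · 501 = 31375.125.
With the ceiling, producers sell 277 units at 444, so PS = ½ · (444 - 374.75) · 277 = 9591.125.
Change in producer surplus = 9591.125 - 31375.125 = -21784.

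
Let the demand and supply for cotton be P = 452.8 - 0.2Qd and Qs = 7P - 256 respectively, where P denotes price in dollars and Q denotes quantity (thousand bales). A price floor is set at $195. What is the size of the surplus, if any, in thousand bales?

Rearranging demand gives Qd = 2264 - 5P. In a free market, 2264 - 5P = 7P - 256 gives the equilibrium P* = 210, Q* = 1214.
Since 195 is below P* = 210, the floor does not bind and the free-market outcome prevails.
Since the control does not bind, there is no surplus.

0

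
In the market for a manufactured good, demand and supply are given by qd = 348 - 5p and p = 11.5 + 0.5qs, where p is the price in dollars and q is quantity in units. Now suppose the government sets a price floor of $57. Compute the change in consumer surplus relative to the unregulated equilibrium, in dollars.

-292

Rearranging supply gives qs = 2p - 23. Without the control the market clears where 348 - 5p = 2p - 23, i.e. p* = 53 and q* = 83.
Because the floor (57) lies above the market-clearing price, it is binding.
At p = 57: qd = 348 - 5·57 = 63 and qs = 2·57 - 23 = 91.
Consumer surplus without the control is ½ · (69.6 - 53) · 83 = 688.9.
With the floor, consumers buy 63 units at 57, so CS = ½ · (69.6 - 57) · 63 = 396.9.
Change in consumer surplus = 396.9 - 688.9 = -292.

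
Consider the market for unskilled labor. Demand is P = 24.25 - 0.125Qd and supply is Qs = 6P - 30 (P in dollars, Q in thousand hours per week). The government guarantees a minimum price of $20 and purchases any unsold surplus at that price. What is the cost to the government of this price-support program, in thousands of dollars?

1120

Rearranging demand gives Qd = 194 - 8P. Equilibrium: 194 - 8P = 6P - 30, so 224 = 14P and P* = 16, Q* = 66.
Because the floor (20) lies above the market-clearing price, it is binding.
At P = 20: Qd = 194 - 8·20 = 34 and Qs = 6·20 - 30 = 90.
Surplus = Qs - Qd = 56.
Government expenditure = surplus × support price = 56 × 20 = 1120.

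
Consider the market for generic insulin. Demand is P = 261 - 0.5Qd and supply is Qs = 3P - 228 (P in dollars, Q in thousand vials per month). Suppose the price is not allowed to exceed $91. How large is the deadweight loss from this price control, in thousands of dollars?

Rearranging demand gives Qd = 522 - 2P. Equilibrium: 522 - 2P = 3P - 228, so 750 = 5P and P* = 150, Q* = 222.
Because the ceiling (91) lies below the market-clearing price, it is binding.
At P = 91: Qd = 522 - 2·91 = 340 and Qs = 3·91 - 228 = 45.
Quantity traded falls to 45. At Q = 45 the demand price is (522 - 45)/2 = 238.5 and the supply price is (228 + 45)/3 = 91.
Deadweight loss = ½ · (238.5 - 91) · (222 - 45) = ½ · 147.5 · 177 = 13053.75.

13053.75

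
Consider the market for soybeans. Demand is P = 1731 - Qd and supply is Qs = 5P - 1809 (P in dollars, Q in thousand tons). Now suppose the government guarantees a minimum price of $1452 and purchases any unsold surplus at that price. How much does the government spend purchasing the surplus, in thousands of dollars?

7509744

Rearranging demand gives Qd = 1731 - P. Without the control the market clears where 1731 - P = 5P - 1809, i.e. P* = 590 and Q* = 1141.
The floor of 1452 is above the equilibrium price 590, so it binds.
At P = 1452: Qd = 1731 - 1452 = 279 and Qs = 5·1452 - 1809 = 5451.
Surplus = Qs - Qd = 5172.
Government expenditure = surplus × support price = 5172 × 1452 = 7509744.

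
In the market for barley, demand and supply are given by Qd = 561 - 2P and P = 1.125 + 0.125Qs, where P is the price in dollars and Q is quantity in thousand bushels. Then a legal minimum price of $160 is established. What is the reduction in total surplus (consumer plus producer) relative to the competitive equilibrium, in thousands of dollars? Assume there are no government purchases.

Rearranging supply gives Qs = 8P - 9. Without the control the market clears where 561 - 2P = 8P - 9, i.e. P* = 57 and Q* = 447.
The floor of 160 is above the equilibrium price 57, so it binds.
At P = 160: Qd = 561 - 2·160 = 241 and Qs = 8·160 - 9 = 1271.
Quantity traded falls to 241. At Q = 241 the demand price is (561 - 241)/2 = 160 and the supply price is (9 + 241)/8 = 31.25.
Deadweight loss = ½ · (160 - 31.25) · (447 - 241) = ½ · 128.75 · 206 = 13261.25.

13261.25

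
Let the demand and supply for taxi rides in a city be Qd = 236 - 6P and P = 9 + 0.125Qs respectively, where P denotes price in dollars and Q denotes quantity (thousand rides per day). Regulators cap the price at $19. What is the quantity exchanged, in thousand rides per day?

80

Rearranging supply gives Qs = 8P - 72. Setting quantity demanded equal to quantity supplied, 236 - 6P = 8P - 72, gives P* = 22 and Q* = 104.
Since 19 < 22, the ceiling is binding.
At P = 19: Qd = 236 - 6·19 = 122 and Qs = 8·19 - 72 = 80.
The quantity actually transacted is the short side, supply: 80.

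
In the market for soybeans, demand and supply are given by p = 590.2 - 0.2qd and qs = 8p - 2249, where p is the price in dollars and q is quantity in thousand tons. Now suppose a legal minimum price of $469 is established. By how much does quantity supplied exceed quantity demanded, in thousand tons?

897

Rearranging demand gives qd = 2951 - 5p. In a free market, 2951 - 5p = 8p - 2249 gives the equilibrium p* = 400, q* = 951.
Because the floor (469) lies above the market-clearing price, it is binding.
At p = 469: qd = 2951 - 5·469 = 606 and qs = 8·469 - 2249 = 1503.
Surplus = qs - qd = 1503 - 606 = 897.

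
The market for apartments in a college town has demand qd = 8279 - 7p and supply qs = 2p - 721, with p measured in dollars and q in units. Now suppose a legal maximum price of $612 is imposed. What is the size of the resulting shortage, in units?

3492

Setting quantity demanded equal to quantity supplied, 8279 - 7p = 2p - 721, gives p* = 1000 and q* = 1279.
The ceiling of 612 is below the equilibrium price 1000, so it binds.
At p = 612: qd = 8279 - 7·612 = 3995 and qs = 2·612 - 721 = 503.
Shortage = qd - qs = 3995 - 503 = 3492.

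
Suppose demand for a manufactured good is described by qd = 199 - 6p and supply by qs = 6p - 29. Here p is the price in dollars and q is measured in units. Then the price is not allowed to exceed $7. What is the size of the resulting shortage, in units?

144

Equilibrium: 199 - 6p = 6p - 29, so 228 = 12p and p* = 19, q* = 85.
The ceiling of 7 is below the equilibrium price 19, so it binds.
At p = 7: qd = 199 - 6·7 = 157 and qs = 6·7 - 29 = 13.
Shortage = qd - qs = 157 - 13 = 144.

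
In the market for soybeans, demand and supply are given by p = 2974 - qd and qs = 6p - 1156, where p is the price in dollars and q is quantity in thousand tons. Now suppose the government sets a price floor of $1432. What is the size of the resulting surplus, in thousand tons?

Rearranging demand gives qd = 2974 - p. Setting quantity demanded equal to quantity supplied, 2974 - p = 6p - 1156, gives p* = 590 and q* = 2384.
Since 1432 > 590, the floor is binding.
At p = 1432: qd = 2974 - 1432 = 1542 and qs = 6·1432 - 1156 = 7436.
Surplus = qs - qd = 7436 - 1542 = 5894.

5894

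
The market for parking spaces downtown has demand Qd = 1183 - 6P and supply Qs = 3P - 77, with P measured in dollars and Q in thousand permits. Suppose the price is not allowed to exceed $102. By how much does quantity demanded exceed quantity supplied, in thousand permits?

342

Equilibrium: 1183 - 6P = 3P - 77, so 1260 = 9P and P* = 140, Q* = 343.
Since 102 < 140, the ceiling is binding.
At P = 102: Qd = 1183 - 6·102 = 571 and Qs = 3·102 - 77 = 229.
Shortage = Qd - Qs = 571 - 229 = 342.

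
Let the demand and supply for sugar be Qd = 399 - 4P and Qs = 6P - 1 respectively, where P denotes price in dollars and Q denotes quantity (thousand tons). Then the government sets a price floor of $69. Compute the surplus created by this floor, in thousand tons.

Without the control the market clears where 399 - 4P = 6P - 1, i.e. P* = 40 and Q* = 239.
The floor of 69 is above the equilibrium price 40, so it binds.
At P = 69: Qd = 399 - 4·69 = 123 and Qs = 6·69 - 1 = 413.
Surplus = Qs - Qd = 413 - 123 = 290.

290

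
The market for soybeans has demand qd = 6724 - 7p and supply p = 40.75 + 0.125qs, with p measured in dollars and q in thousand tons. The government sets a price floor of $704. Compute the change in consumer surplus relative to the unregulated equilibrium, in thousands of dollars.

Rearranging supply gives qs = 8p - 326. Setting quantity demanded equal to quantity supplied, 6724 - 7p = 8p - 326, gives p* = 470 and q* = 3434.
Since 704 > 470, the floor is binding.
At p = 704: qd = 6724 - 7·704 = 1796 and qs = 8·704 - 326 = 5306.
Consumer surplus without the control is ½ · (6724/7 - 470) · 3434 = 5896178/7.
With the floor, consumers buy 1796 units at 704, so CS = ½ · (6724/7 - 704) · 1796 = 1612808/7.
Change in consumer surplus = 1612808/7 - 5896178/7 = -611910.

-611910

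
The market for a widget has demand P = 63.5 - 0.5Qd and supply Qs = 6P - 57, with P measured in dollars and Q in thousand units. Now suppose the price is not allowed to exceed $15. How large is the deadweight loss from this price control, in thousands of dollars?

768

Rearranging demand gives Qd = 127 - 2P. Without the control the market clears where 127 - 2P = 6P - 57, i.e. P* = 23 and Q* = 81.
Because the ceiling (15) lies below the market-clearing price, it is binding.
At P = 15: Qd = 127 - 2·15 = 97 and Qs = 6·15 - 57 = 33.
Quantity traded falls to 33. At Q = 33 the demand price is (127 - 33)/2 = 47 and the supply price is (57 + 33)/6 = 15.
Deadweight loss = ½ · (47 - 15) · (81 - 33) = ½ · 32 · 48 = 768.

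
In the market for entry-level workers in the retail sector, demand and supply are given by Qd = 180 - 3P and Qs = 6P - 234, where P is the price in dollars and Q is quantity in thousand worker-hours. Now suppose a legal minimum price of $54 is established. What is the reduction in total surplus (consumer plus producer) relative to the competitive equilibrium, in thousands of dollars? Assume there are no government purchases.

144

In a free market, 180 - 3P = 6P - 234 gives the equilibrium P* = 46, Q* = 42.
Since 54 > 46, the floor is binding.
At P = 54: Qd = 180 - 3·54 = 18 and Qs = 6·54 - 234 = 90.
Quantity traded falls to 18. At Q = 18 the demand price is (180 - 18)/3 = 54 and the supply price is (234 + 18)/6 = 42.
Deadweight loss = ½ · (54 - 42) · (42 - 18) = ½ · 12 · 24 = 144.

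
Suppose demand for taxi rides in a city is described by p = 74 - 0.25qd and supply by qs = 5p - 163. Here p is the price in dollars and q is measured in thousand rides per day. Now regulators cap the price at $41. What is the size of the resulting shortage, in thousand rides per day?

Rearranging demand gives qd = 296 - 4p. Without the control the market clears where 296 - 4p = 5p - 163, i.e. p* = 51 and q* = 92.
The ceiling of 41 is below the equilibrium price 51, so it binds.
At p = 41: qd = 296 - 4·41 = 132 and qs = 5·41 - 163 = 42.
Shortage = qd - qs = 132 - 42 = 90.

90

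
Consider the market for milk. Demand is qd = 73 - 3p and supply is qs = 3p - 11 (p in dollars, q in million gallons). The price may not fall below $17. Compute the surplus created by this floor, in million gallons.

18

In a free market, 73 - 3p = 3p - 11 gives the equilibrium p* = 14, q* = 31.
The floor of 17 is above the equilibrium price 14, so it binds.
At p = 17: qd = 73 - 3·17 = 22 and qs = 3·17 - 11 = 40.
Surplus = qs - qd = 40 - 22 = 18.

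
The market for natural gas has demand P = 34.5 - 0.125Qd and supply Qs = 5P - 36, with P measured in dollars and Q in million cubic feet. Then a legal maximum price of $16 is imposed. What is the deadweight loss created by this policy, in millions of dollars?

260

Rearranging demand gives Qd = 276 - 8P. In a free market, 276 - 8P = 5P - 36 gives the equilibrium P* = 24, Q* = 84.
Since 16 < 24, the ceiling is binding.
At P = 16: Qd = 276 - 8·16 = 148 and Qs = 5·16 - 36 = 44.
Quantity traded falls to 44. At Q = 44 the demand price is (276 - 44)/8 = 29 and the supply price is (36 + 44)/5 = 16.
Deadweight loss = ½ · (29 - 16) · (84 - 44) = ½ · 13 · 40 = 260.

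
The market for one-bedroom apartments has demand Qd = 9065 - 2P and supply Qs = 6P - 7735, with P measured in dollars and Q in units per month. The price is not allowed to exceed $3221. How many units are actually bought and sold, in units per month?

4865

In a free market, 9065 - 2P = 6P - 7735 gives the equilibrium P* = 2100, Q* = 4865.
The ceiling of 3221 is above the equilibrium price 2100, so it is not binding; the market clears at P* = 2100, Q* = 4865.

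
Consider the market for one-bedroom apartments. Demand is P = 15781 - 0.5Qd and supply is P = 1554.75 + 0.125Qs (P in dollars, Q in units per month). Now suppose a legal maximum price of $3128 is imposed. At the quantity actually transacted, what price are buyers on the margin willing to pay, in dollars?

9488

Rearranging demand gives Qd = 31562 - 2P; rearranging supply gives Qs = 8P - 12438. Setting quantity demanded equal to quantity supplied, 31562 - 2P = 8P - 12438, gives P* = 4400 and Q* = 22762.
Because the ceiling (3128) lies below the market-clearing price, it is binding.
At P = 3128: Qd = 31562 - 2·3128 = 25306 and Qs = 8·3128 - 12438 = 12586.
Only 12586 units reach the market. On the demand curve, the marginal buyer's willingness to pay at Q = 12586 is (31562 - 12586)/2 = 9488.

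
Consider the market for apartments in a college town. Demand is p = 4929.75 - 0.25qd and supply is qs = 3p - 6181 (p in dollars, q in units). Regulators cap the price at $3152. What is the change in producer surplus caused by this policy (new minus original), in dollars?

Rearranging demand gives qd = 19719 - 4p. Without the control the market clears where 19719 - 4p = 3p - 6181, i.e. p* = 3700 and q* = 4919.
Since 3152 < 3700, the ceiling is binding.
At p = 3152: qd = 19719 - 4·3152 = 7111 and qs = 3·3152 - 6181 = 3275.
Producer surplus without the control is ½ · (3700 - 6181/3) · 4919 = 24196561/6.
With the ceiling, producers sell 3275 units at 3152, so PS = ½ · (3152 - 6181/3) · 3275 = 10725625/6.
Change in producer surplus = 10725625/6 - 24196561/6 = -2245156.

-2245156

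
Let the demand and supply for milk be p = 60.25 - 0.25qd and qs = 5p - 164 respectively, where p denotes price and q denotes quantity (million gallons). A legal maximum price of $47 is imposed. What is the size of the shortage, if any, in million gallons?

0

Rearranging demand gives qd = 241 - 4p. Setting quantity demanded equal to quantity supplied, 241 - 4p = 5p - 164, gives p* = 45 and q* = 61.
The ceiling of 47 is above the equilibrium price 45, so it is not binding; the market clears at p* = 45, q* = 61.
Since the control does not bind, there is no shortage.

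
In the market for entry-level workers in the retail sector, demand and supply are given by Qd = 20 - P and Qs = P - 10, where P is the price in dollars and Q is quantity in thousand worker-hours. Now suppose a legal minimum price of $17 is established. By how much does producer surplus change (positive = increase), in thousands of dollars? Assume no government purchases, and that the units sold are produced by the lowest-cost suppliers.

Equilibrium: 20 - P = P - 10, so 30 = 2P and P* = 15, Q* = 5.
Because the floor (17) lies above the market-clearing price, it is binding.
At P = 17: Qd = 20 - 17 = 3 and Qs = 17 - 10 = 7.
Producer surplus without the control is ½ · (15 - 10) · 5 = 12.5.
With the floor, 3 units are sold at 17. The supply price at Q = 3 is 13, so PS = ½ · [(17 - 10) + (17 - 13)] · 3 = 16.5.
Change in producer surplus = 16.5 - 12.5 = 4.

4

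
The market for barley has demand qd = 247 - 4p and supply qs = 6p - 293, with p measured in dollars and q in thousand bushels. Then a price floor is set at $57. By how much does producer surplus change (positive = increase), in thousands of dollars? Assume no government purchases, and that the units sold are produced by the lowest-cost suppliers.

Setting quantity demanded equal to quantity supplied, 247 - 4p = 6p - 293, gives p* = 54 and q* = 31.
The floor of 57 is above the equilibrium price 54, so it binds.
At p = 57: qd = 247 - 4·57 = 19 and qs = 6·57 - 293 = 49.
Producer surplus without the control is ½ · (54 - 293/6) · 31 = 961/12.
With the floor, 19 units are sold at 57. The supply price at q = 19 is 52, so PS = ½ · [(57 - 293/6) + (57 - 52)] · 19 = 1501/12.
Change in producer surplus = 1501/12 - 961/12 = 45.

45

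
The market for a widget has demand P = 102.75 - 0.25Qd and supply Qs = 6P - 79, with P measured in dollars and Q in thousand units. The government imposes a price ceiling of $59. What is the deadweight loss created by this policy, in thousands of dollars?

0

Rearranging demand gives Qd = 411 - 4P. Setting quantity demanded equal to quantity supplied, 411 - 4P = 6P - 79, gives P* = 49 and Q* = 215.
Since 59 is above P* = 49, the ceiling does not bind and the free-market outcome prevails.
Since the control does not bind, no trades are prevented and deadweight loss is zero.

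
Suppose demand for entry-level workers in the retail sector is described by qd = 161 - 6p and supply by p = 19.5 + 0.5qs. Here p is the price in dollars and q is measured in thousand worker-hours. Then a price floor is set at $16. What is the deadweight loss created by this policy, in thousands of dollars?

Rearranging supply gives qs = 2p - 39. Setting quantity demanded equal to quantity supplied, 161 - 6p = 2p - 39, gives p* = 25 and q* = 11.
Since 16 is below p* = 25, the floor does not bind and the free-market outcome prevails.
Since the control does not bind, no trades are prevented and deadweight loss is zero.

0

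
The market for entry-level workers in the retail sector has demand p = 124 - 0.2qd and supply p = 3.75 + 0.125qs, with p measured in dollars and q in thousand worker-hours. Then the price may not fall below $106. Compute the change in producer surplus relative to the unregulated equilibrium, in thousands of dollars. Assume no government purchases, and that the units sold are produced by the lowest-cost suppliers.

140

Rearranging demand gives qd = 620 - 5p; rearranging supply gives qs = 8p - 30. Equilibrium: 620 - 5p = 8p - 30, so 650 = 13p and p* = 50, q* = 370.
Because the floor (106) lies above the market-clearing price, it is binding.
At p = 106: qd = 620 - 5·106 = 90 and qs = 8·106 - 30 = 818.
Producer surplus without the control is ½ · (50 - 3.75) · 370 = 8556.25.
With the floor, 90 units are sold at 106. The supply price at q = 90 is 15, so PS = ½ · [(106 - 3.75) + (106 - 15)] · 90 = 8696.25.
Change in producer surplus = 8696.25 - 8556.25 = 140.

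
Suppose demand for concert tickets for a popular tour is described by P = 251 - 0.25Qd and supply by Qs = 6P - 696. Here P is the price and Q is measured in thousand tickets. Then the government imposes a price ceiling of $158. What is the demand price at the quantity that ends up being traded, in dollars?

Rearranging demand gives Qd = 1004 - 4P. Setting quantity demanded equal to quantity supplied, 1004 - 4P = 6P - 696, gives P* = 170 and Q* = 324.
Because the ceiling (158) lies below the market-clearing price, it is binding.
At P = 158: Qd = 1004 - 4·158 = 372 and Qs = 6·158 - 696 = 252.
Only 252 units reach the market. On the demand curve, the marginal buyer's willingness to pay at Q = 252 is (1004 - 252)/4 = 188.

188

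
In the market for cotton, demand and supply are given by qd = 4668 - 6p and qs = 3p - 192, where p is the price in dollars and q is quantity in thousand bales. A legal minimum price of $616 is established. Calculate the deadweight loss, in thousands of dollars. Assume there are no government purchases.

51984

Without the control the market clears where 4668 - 6p = 3p - 192, i.e. p* = 540 and q* = 1428.
The floor of 616 is above the equilibrium price 540, so it binds.
At p = 616: qd = 4668 - 6·616 = 972 and qs = 3·616 - 192 = 1656.
Quantity traded falls to 972. At q = 972 the demand price is (4668 - 972)/6 = 616 and the supply price is (192 + 972)/3 = 388.
Deadweight loss = ½ · (616 - 388) · (1428 - 972) = ½ · 228 · 456 = 51984.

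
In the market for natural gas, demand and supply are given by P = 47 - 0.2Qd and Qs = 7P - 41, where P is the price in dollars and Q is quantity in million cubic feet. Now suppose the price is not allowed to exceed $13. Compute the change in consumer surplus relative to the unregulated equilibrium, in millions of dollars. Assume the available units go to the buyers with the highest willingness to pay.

10

Rearranging demand gives Qd = 235 - 5P. Equilibrium: 235 - 5P = 7P - 41, so 276 = 12P and P* = 23, Q* = 120.
Because the ceiling (13) lies below the market-clearing price, it is binding.
At P = 13: Qd = 235 - 5·13 = 170 and Qs = 7·13 - 41 = 50.
Consumer surplus without the control is ½ · (47 - 23) · 120 = 1440.
With the ceiling, 50 units are sold at 13 (assume they go to the highest-value buyers). The demand price at Q = 50 is 37, so CS = ½ · [(47 - 13) + (37 - 13)] · 50 = 1450.
Change in consumer surplus = 1450 - 1440 = 10.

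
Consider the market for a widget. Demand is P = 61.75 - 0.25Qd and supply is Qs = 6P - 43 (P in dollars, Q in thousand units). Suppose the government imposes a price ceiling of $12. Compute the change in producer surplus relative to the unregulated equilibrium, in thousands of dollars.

-1360

Rearranging demand gives Qd = 247 - 4P. In a free market, 247 - 4P = 6P - 43 gives the equilibrium P* = 29, Q* = 131.
The ceiling of 12 is below the equilibrium price 29, so it binds.
At P = 12: Qd = 247 - 4·12 = 199 and Qs = 6·12 - 43 = 29.
Producer surplus without the control is ½ · (29 - 43/6) · 131 = 17161/12.
With the ceiling, producers sell 29 units at 12, so PS = ½ · (12 - 43/6) · 29 = 841/12.
Change in producer surplus = 841/12 - 17161/12 = -1360.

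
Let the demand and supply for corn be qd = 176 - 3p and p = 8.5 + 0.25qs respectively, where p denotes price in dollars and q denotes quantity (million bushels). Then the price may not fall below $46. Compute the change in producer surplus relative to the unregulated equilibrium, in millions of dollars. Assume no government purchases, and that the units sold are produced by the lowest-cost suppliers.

Rearranging supply gives qs = 4p - 34. Setting quantity demanded equal to quantity supplied, 176 - 3p = 4p - 34, gives p* = 30 and q* = 86.
Because the floor (46) lies above the market-clearing price, it is binding.
At p = 46: qd = 176 - 3·46 = 38 and qs = 4·46 - 34 = 150.
Producer surplus without the control is ½ · (30 - 8.5) · 86 = 924.5.
With the floor, 38 units are sold at 46. The supply price at q = 38 is 18, so PS = ½ · [(46 - 8.5) + (46 - 18)] · 38 = 1244.5.
Change in producer surplus = 1244.5 - 924.5 = 320.

320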